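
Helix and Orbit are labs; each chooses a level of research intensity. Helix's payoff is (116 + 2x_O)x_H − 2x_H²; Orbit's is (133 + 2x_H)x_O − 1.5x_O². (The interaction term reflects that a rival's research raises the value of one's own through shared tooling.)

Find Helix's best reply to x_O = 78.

Expanding Helix's payoff: 116x_H + 2x_Ox_H − 2x_H².
∂π/∂x_H = 116 + 2x_O − 4x_H = 0, so x_H = 29 + 0.5x_O.
At x_O = 78: x_H = 29 + 0.5·78 = 68.

68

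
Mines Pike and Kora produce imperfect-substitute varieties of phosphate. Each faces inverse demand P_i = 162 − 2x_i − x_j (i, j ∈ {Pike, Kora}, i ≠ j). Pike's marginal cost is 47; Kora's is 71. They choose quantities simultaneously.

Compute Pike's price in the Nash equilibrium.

96.2

Mine Pike's profit: π = x_{Pike}(162 − 2x_{Pike} − x_{Kora}) − 47x_{Pike}.
∂π/∂x_{Pike} = 115 − 4x_{Pike} − x_{Kora} = 0 ⇒ x_{Pike} = 28.75 − 0.25x_{Kora}.
Similarly x_{Kora} = 22.75 − 0.25x_{Pike}.
Substituting the second reaction function into the first: x_{Pike} = 28.75 − 0.25(22.75 − 0.25x_{Pike}), which gives 0.9375x_{Pike} = 23.0625 ⇒ x_{Pike} = 24.6.
Then x_{Kora} = 22.75 − 0.25·24.6 = 16.6.
P_{Pike} = 162 − 2·24.6 − 16.6 = 96.2.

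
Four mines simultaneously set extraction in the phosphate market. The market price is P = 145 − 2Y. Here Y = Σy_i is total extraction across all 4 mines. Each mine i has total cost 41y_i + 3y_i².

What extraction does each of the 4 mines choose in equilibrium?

6.5

A representative mine's profit is π_i = y_i(145 − 2Y) − 41y_i − 3y_i², with Y = y_i + Σ_{j≠i} y_j.
First-order condition: 104 − 10y_i − 2Σ_{j≠i} y_j = 0.
With identical mines, set every y_j = y: then 104 − 10y − 6y = 0, i.e. y = 104/16 = 6.5.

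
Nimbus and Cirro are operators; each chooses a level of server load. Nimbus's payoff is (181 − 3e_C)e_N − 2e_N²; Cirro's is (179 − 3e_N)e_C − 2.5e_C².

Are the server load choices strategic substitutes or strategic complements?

Expanding Nimbus's payoff: 181e_N − 3e_Ce_N − 2e_N².
∂π/∂e_N = 181 − 3e_C − 4e_N = 0, so e_N = 45.25 − 0.75e_C.
The best-response slope de_N/de_C = −0.75 < 0: the reaction function is downward-sloping, so the choices are strategic substitutes.

strategic substitutes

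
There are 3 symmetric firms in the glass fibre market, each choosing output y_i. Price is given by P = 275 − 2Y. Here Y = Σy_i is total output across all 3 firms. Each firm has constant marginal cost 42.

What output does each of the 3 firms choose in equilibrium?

A representative firm's profit is π_i = y_i(275 − 2Y) − 42y_i, with Y = y_i + Σ_{j≠i} y_j.
First-order condition: 233 − 4y_i − 2Σ_{j≠i} y_j = 0.
With identical firms, set every y_j = y: then 233 − 4y − 4y = 0, i.e. y = 233/8 = 29.125.

29.125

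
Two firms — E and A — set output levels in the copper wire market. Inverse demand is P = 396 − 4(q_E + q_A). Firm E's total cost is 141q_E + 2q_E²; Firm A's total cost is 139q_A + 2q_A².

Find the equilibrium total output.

Firm E's profit: π = q_E(396 − 4(q_E + q_A)) − 141q_E − 2q_E².
∂π/∂q_E = 255 − 12q_E − 4q_A = 0, so q_E = 21.25 − (1/3)q_A.
By the same steps for A: q_A = 257/12 − (1/3)q_E.
Substituting the second reaction function into the first: q_E = 21.25 − (1/3)(257/12 − (1/3)q_E), which gives (8/9)q_E = 127/9 ⇒ q_E = 15.875.
Then q_A = 257/12 − (1/3)·15.875 = 16.125.
Total output: 15.875 + 16.125 = 32.

32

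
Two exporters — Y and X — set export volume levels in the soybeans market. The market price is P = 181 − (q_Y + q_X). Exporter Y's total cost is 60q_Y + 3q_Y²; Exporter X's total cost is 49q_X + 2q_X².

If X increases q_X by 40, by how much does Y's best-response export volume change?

-5

Exporter Y's profit: π = q_Y(181 − (q_Y + q_X)) − 60q_Y − 3q_Y².
∂π/∂q_Y = 121 − 8q_Y − q_X = 0, so q_Y = 15.125 − 0.125q_X.
The reaction-function slope is −0.125, so a 40-unit rise in q_X moves q_Y by −0.125 × 40 = −5. Y's best response falls — the actions are strategic substitutes.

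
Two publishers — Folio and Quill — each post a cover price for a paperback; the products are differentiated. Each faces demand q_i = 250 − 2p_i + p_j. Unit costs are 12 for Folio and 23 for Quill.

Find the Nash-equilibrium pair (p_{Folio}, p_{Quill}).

Folio's profit: π = (p_{Folio} − 12)(250 − 2p_{Folio} + p_{Quill}).
∂π/∂p_{Folio} = 274 − 4p_{Folio} + p_{Quill} = 0 ⇒ p_{Folio} = 68.5 + 0.25p_{Quill}.
Similarly p_{Quill} = 74 + 0.25p_{Folio}.
Plugging p_{Quill} into Folio's best response: p_{Folio} = 68.5 + 0.25(74 + 0.25p_{Folio}) ⇒ 0.9375p_{Folio} = 87, so p_{Folio} = 92.8.
Then p_{Quill} = 74 + 0.25·92.8 = 97.2.

92.8, 97.2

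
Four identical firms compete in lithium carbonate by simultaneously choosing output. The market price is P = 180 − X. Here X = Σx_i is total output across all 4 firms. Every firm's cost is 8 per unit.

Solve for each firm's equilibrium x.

34.4

A representative firm's profit is π_i = x_i(180 − X) − 8x_i, with X = x_i + Σ_{j≠i} x_j.
First-order condition: 172 − 2x_i − Σ_{j≠i} x_j = 0.
With identical firms, set every x_j = x: then 172 − 2x − 3x = 0, i.e. x = 172/5 = 34.4.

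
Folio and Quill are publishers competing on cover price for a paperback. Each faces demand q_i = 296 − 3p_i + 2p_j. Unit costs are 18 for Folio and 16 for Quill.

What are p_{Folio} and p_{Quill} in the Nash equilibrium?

87.125, 86.375

Folio's profit: π = (p_{Folio} − 18)(296 − 3p_{Folio} + 2p_{Quill}).
∂π/∂p_{Folio} = 350 − 6p_{Folio} + 2p_{Quill} = 0 ⇒ p_{Folio} = 175/3 + (1/3)p_{Quill}.
Similarly p_{Quill} = 172/3 + (1/3)p_{Folio}.
Substituting the second reaction function into the first: p_{Folio} = 175/3 + (1/3)(172/3 + (1/3)p_{Folio}), which gives (8/9)p_{Folio} = 697/9 ⇒ p_{Folio} = 87.125.
Then p_{Quill} = 172/3 + (1/3)·87.125 = 86.375.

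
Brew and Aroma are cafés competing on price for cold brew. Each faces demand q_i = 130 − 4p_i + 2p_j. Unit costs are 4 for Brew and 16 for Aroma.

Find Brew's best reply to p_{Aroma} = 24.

24.25

Brew's profit: π = (p_{Brew} − 4)(130 − 4p_{Brew} + 2p_{Aroma}).
∂π/∂p_{Brew} = 146 − 8p_{Brew} + 2p_{Aroma} = 0 ⇒ p_{Brew} = 18.25 + 0.25p_{Aroma}.
At p_{Aroma} = 24: p_{Brew} = 18.25 + 0.25·24 = 24.25.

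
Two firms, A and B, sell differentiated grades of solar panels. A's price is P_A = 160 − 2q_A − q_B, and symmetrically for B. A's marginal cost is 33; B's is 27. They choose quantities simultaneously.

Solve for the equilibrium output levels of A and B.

25, 27

Firm A's profit: π = q_A(160 − 2q_A − q_B) − 33q_A.
∂π/∂q_A = 127 − 4q_A − q_B = 0 ⇒ q_A = 31.75 − 0.25q_B.
Similarly q_B = 33.25 − 0.25q_A.
Solving the two reaction functions simultaneously: (1 − (−0.25)(−0.25))q_A = 31.75 − 0.25·33.25, so 0.9375q_A = 23.4375 and q_A = 25.
Then q_B = 33.25 − 0.25·25 = 27.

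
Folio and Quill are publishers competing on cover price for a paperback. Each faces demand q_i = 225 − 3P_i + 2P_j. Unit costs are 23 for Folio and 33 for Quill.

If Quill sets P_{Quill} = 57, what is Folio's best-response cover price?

68

Folio's profit: π = (P_{Folio} − 23)(225 − 3P_{Folio} + 2P_{Quill}).
∂π/∂P_{Folio} = 294 − 6P_{Folio} + 2P_{Quill} = 0 ⇒ P_{Folio} = 49 + (1/3)P_{Quill}.
At P_{Quill} = 57: P_{Folio} = 49 + (1/3)·57 = 68.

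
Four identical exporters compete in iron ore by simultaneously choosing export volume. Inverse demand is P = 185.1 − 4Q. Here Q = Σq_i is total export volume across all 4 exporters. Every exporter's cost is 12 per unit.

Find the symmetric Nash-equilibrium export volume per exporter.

A representative exporter's profit is π_i = q_i(185.1 − 4Q) − 12q_i, with Q = q_i + Σ_{j≠i} q_j.
First-order condition: 173.1 − 8q_i − 4Σ_{j≠i} q_j = 0.
In a symmetric equilibrium every exporter chooses the same q, so Σ_{j≠i} q_j = 3q. The condition becomes 173.1 − 20q = 0, giving q = 173.1/20 = 8.655.

8.655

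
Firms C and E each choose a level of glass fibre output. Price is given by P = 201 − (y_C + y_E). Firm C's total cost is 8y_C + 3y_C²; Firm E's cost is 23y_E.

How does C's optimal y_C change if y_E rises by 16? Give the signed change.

Firm C's profit: π = y_C(201 − (y_C + y_E)) − 8y_C − 3y_C².
∂π/∂y_C = 193 − 8y_C − y_E = 0, so y_C = 24.125 − 0.125y_E.
The reaction-function slope is −0.125, so a 16-unit rise in y_E moves y_C by −0.125 × 16 = −2. C's best response falls — the actions are strategic substitutes.

-2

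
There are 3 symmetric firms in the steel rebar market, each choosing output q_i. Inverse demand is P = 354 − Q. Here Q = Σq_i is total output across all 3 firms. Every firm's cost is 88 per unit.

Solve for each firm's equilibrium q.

A representative firm's profit is π_i = q_i(354 − Q) − 88q_i, with Q = q_i + Σ_{j≠i} q_j.
First-order condition: 266 − 2q_i − Σ_{j≠i} q_j = 0.
In a symmetric equilibrium every firm chooses the same q, so Σ_{j≠i} q_j = 2q. The condition becomes 266 − 4q = 0, giving q = 266/4 = 66.5.

66.5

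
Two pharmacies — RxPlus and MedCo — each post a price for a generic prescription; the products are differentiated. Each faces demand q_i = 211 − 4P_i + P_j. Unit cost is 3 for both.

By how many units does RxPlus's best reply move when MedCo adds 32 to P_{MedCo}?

RxPlus's profit: π = (P_{RxPlus} − 3)(211 − 4P_{RxPlus} + P_{MedCo}).
∂π/∂P_{RxPlus} = 223 − 8P_{RxPlus} + P_{MedCo} = 0 ⇒ P_{RxPlus} = 27.875 + 0.125P_{MedCo}.
The reaction-function slope is 0.125, so a 32-unit rise in P_{MedCo} moves P_{RxPlus} by 0.125 × 32 = 4. RxPlus's best response rises — the actions are strategic complements.

4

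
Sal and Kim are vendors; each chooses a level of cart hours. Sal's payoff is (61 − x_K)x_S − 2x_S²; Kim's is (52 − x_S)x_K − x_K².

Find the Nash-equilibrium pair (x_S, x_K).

10, 21

Expanding Sal's payoff: 61x_S − x_Kx_S − 2x_S².
∂π/∂x_S = 61 − x_K − 4x_S = 0, so x_S = 15.25 − 0.25x_K.
Likewise for Kim: x_K = 26 − 0.5x_S.
Substituting the second reaction function into the first: x_S = 15.25 − 0.25(26 − 0.5x_S), which gives 0.875x_S = 8.75 ⇒ x_S = 10.
Then x_K = 26 − 0.5·10 = 21.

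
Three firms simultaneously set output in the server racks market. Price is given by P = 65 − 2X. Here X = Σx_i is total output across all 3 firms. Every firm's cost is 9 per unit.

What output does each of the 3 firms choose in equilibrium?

A representative firm's profit is π_i = x_i(65 − 2X) − 9x_i, with X = x_i + Σ_{j≠i} x_j.
First-order condition: 56 − 4x_i − 2Σ_{j≠i} x_j = 0.
In a symmetric equilibrium every firm chooses the same x, so Σ_{j≠i} x_j = 2x. The condition becomes 56 − 8x = 0, giving x = 56/8 = 7.

7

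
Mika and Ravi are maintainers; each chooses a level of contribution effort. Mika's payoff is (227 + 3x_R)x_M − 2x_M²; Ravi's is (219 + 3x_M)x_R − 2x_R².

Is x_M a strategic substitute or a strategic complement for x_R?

strategic complements

Expanding Mika's payoff: 227x_M + 3x_Rx_M − 2x_M².
∂π/∂x_M = 227 + 3x_R − 4x_M = 0, so x_M = 56.75 + 0.75x_R.
The best-response slope dx_M/dx_R = 0.75 > 0: the reaction function is upward-sloping, so the choices are strategic complements.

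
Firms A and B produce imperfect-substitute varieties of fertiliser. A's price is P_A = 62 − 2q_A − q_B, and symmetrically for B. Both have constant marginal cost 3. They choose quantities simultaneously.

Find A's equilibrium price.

Firm A's profit: π = q_A(62 − 2q_A − q_B) − 3q_A.
∂π/∂q_A = 59 − 4q_A − q_B = 0 ⇒ q_A = 14.75 − 0.25q_B.
Setting q_A = q_B in the reaction function: q_A = 14.75 − 0.25q_A, so q_A = 14.75 / 1.25 = 11.8.
P_A = 62 − 2·11.8 − 11.8 = 26.6.

26.6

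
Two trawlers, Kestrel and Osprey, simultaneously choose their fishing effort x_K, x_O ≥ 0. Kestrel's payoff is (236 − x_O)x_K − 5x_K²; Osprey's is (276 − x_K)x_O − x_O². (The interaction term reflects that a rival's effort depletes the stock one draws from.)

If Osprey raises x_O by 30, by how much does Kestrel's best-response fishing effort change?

Expanding Kestrel's payoff: 236x_K − x_Ox_K − 5x_K².
∂π/∂x_K = 236 − x_O − 10x_K = 0, so x_K = 23.6 − 0.1x_O.
The reaction-function slope is −0.1, so a 30-unit rise in x_O moves x_K by −0.1 × 30 = −3. Kestrel's best response falls — the actions are strategic substitutes.

-3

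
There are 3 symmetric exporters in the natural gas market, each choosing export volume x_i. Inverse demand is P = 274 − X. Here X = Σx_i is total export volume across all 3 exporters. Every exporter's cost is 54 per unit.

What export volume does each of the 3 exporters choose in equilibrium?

55

A representative exporter's profit is π_i = x_i(274 − X) − 54x_i, with X = x_i + Σ_{j≠i} x_j.
First-order condition: 220 − 2x_i − Σ_{j≠i} x_j = 0.
With identical exporters, set every x_j = x: then 220 − 2x − 2x = 0, i.e. x = 220/4 = 55.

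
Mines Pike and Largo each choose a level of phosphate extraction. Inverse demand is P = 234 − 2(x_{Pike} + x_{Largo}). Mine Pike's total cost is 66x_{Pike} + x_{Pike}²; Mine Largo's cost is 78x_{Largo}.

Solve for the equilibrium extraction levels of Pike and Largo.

Mine Pike's profit: π = x_{Pike}(234 − 2(x_{Pike} + x_{Largo})) − 66x_{Pike} − x_{Pike}².
∂π/∂x_{Pike} = 168 − 6x_{Pike} − 2x_{Largo} = 0, so x_{Pike} = 28 − (1/3)x_{Largo}.
For Largo: ∂π/∂x_{Largo} = 156 − 4x_{Largo} − 2x_{Pike} = 0 ⇒ x_{Largo} = 39 − 0.5x_{Pike}.
Substituting the second reaction function into the first: x_{Pike} = 28 − (1/3)(39 − 0.5x_{Pike}), which gives (5/6)x_{Pike} = 15 ⇒ x_{Pike} = 18.
Then x_{Largo} = 39 − 0.5·18 = 30.

18, 30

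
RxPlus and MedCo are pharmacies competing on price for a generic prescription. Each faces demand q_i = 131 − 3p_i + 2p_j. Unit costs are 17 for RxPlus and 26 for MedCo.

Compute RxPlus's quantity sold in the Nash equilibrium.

RxPlus's profit: π = (p_{RxPlus} − 17)(131 − 3p_{RxPlus} + 2p_{MedCo}).
∂π/∂p_{RxPlus} = 182 − 6p_{RxPlus} + 2p_{MedCo} = 0 ⇒ p_{RxPlus} = 91/3 + (1/3)p_{MedCo}.
Similarly p_{MedCo} = 209/6 + (1/3)p_{RxPlus}.
Plugging p_{MedCo} into RxPlus's best response: p_{RxPlus} = 91/3 + (1/3)(209/6 + (1/3)p_{RxPlus}) ⇒ (8/9)p_{RxPlus} = 755/18, so p_{RxPlus} = 47.1875.
Then p_{MedCo} = 209/6 + (1/3)·47.1875 = 50.5625.
q_{RxPlus} = 131 − 3·47.1875 + 2·50.5625 = 90.5625.

90.5625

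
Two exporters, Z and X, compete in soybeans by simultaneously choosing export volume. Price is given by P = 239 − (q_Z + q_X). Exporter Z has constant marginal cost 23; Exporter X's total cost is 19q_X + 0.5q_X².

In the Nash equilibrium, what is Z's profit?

Exporter Z's profit: π = q_Z(239 − (q_Z + q_X)) − 23q_Z.
∂π/∂q_Z = 216 − 2q_Z − q_X = 0, so q_Z = 108 − 0.5q_X.
For X: ∂π/∂q_X = 220 − 3q_X − q_Z = 0 ⇒ q_X = 220/3 − (1/3)q_Z.
Solving the two reaction functions simultaneously: (1 − (−0.5)(−1/3))q_Z = 108 − 0.5·(220/3), so (5/6)q_Z = 214/3 and q_Z = 85.6.
Then q_X = 220/3 − (1/3)·85.6 = 44.8.
Price P = 239 − 130.4 = 108.6.
Z's profit: (108.6 − 23)·85.6 = 7327.36.

7327.36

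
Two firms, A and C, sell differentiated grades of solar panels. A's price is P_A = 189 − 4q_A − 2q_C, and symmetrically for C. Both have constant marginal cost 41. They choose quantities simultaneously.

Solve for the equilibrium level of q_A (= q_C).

14.8

Firm A's profit: π = q_A(189 − 4q_A − 2q_C) − 41q_A.
∂π/∂q_A = 148 − 8q_A − 2q_C = 0 ⇒ q_A = 18.5 − 0.25q_C.
The game is symmetric, so in equilibrium q_C = q_A: the reaction function gives 1.25q_A = 18.5, hence q_A = 14.8.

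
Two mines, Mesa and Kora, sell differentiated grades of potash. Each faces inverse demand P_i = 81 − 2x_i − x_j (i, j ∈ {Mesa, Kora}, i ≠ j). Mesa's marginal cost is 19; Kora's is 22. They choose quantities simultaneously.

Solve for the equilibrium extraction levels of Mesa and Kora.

Mine Mesa's profit: π = x_{Mesa}(81 − 2x_{Mesa} − x_{Kora}) − 19x_{Mesa}.
∂π/∂x_{Mesa} = 62 − 4x_{Mesa} − x_{Kora} = 0 ⇒ x_{Mesa} = 15.5 − 0.25x_{Kora}.
Similarly x_{Kora} = 14.75 − 0.25x_{Mesa}.
Solving the two reaction functions simultaneously: (1 − (−0.25)(−0.25))x_{Mesa} = 15.5 − 0.25·14.75, so 0.9375x_{Mesa} = 11.8125 and x_{Mesa} = 12.6.
Then x_{Kora} = 14.75 − 0.25·12.6 = 11.6.

12.6, 11.6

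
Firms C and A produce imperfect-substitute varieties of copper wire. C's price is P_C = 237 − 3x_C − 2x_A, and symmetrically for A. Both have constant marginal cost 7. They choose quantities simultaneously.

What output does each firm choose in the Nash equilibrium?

Firm C's profit: π = x_C(237 − 3x_C − 2x_A) − 7x_C.
∂π/∂x_C = 230 − 6x_C − 2x_A = 0 ⇒ x_C = 115/3 − (1/3)x_A.
The game is symmetric, so in equilibrium x_A = x_C: the reaction function gives (4/3)x_C = 115/3, hence x_C = 28.75.

28.75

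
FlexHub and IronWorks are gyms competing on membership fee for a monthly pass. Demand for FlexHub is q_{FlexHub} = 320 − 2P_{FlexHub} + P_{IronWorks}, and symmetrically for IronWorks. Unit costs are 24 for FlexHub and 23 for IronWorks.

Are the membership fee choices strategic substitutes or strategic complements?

strategic complements

FlexHub's profit: π = (P_{FlexHub} − 24)(320 − 2P_{FlexHub} + P_{IronWorks}).
∂π/∂P_{FlexHub} = 368 − 4P_{FlexHub} + P_{IronWorks} = 0 ⇒ P_{FlexHub} = 92 + 0.25P_{IronWorks}.
The best-response slope dP_{FlexHub}/dP_{IronWorks} = 0.25 > 0: the reaction function is upward-sloping, so the choices are strategic complements.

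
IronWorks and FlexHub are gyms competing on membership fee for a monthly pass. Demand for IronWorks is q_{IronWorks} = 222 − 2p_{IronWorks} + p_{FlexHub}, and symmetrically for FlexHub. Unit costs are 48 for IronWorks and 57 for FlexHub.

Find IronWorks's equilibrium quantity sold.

IronWorks's profit: π = (p_{IronWorks} − 48)(222 − 2p_{IronWorks} + p_{FlexHub}).
∂π/∂p_{IronWorks} = 318 − 4p_{IronWorks} + p_{FlexHub} = 0 ⇒ p_{IronWorks} = 79.5 + 0.25p_{FlexHub}.
Similarly p_{FlexHub} = 84 + 0.25p_{IronWorks}.
Plugging p_{FlexHub} into IronWorks's best response: p_{IronWorks} = 79.5 + 0.25(84 + 0.25p_{IronWorks}) ⇒ 0.9375p_{IronWorks} = 100.5, so p_{IronWorks} = 107.2.
Then p_{FlexHub} = 84 + 0.25·107.2 = 110.8.
q_{IronWorks} = 222 − 2·107.2 + 110.8 = 118.4.

118.4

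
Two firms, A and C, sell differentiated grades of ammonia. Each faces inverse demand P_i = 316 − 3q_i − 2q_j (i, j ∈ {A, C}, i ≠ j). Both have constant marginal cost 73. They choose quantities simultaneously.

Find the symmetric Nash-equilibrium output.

30.375

Firm A's profit: π = q_A(316 − 3q_A − 2q_C) − 73q_A.
∂π/∂q_A = 243 − 6q_A − 2q_C = 0 ⇒ q_A = 40.5 − (1/3)q_C.
By symmetry q_C = q_A; substituting into the reaction function, (4/3)q_A = 40.5 and q_A = 30.375.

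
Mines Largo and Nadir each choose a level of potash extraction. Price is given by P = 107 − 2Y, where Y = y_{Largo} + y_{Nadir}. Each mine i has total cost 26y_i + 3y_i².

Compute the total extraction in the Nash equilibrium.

13.5

Mine Largo's profit: π = y_{Largo}(107 − 2(y_{Largo} + y_{Nadir})) − 26y_{Largo} − 3y_{Largo}².
∂π/∂y_{Largo} = 81 − 10y_{Largo} − 2y_{Nadir} = 0, so y_{Largo} = 8.1 − 0.2y_{Nadir}.
The game is symmetric, so in equilibrium y_{Nadir} = y_{Largo}: the reaction function gives 1.2y_{Largo} = 8.1, hence y_{Largo} = 6.75.
Total extraction: 6.75 + 6.75 = 13.5.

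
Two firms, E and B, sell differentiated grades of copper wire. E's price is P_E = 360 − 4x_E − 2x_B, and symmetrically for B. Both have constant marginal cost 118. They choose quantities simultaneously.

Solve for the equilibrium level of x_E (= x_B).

Firm E's profit: π = x_E(360 − 4x_E − 2x_B) − 118x_E.
∂π/∂x_E = 242 − 8x_E − 2x_B = 0 ⇒ x_E = 30.25 − 0.25x_B.
The game is symmetric, so in equilibrium x_B = x_E: the reaction function gives 1.25x_E = 30.25, hence x_E = 24.2.

24.2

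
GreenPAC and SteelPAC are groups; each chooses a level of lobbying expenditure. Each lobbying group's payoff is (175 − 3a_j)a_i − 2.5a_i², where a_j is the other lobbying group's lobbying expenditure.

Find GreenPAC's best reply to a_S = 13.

27.2

GreenPAC's payoff is (175 − 3a_S)a_G − 2.5a_G².
∂π/∂a_G = 175 − 3a_S − 5a_G = 0, so a_G = 35 − 0.6a_S.
At a_S = 13: a_G = 35 − 0.6·13 = 27.2.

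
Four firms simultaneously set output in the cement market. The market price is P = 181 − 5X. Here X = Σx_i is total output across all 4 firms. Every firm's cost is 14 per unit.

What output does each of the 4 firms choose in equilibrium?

A representative firm's profit is π_i = x_i(181 − 5X) − 14x_i, with X = x_i + Σ_{j≠i} x_j.
First-order condition: 167 − 10x_i − 5Σ_{j≠i} x_j = 0.
Imposing symmetry (x_j = x for all j) turns Σ_{j≠i} x_j into 3x, so 167 = 25x and x = 6.68.

6.68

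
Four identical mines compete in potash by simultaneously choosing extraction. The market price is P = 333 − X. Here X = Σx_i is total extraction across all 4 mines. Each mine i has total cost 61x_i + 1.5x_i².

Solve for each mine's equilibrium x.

A representative mine's profit is π_i = x_i(333 − X) − 61x_i − 1.5x_i², with X = x_i + Σ_{j≠i} x_j.
First-order condition: 272 − 5x_i − Σ_{j≠i} x_j = 0.
Imposing symmetry (x_j = x for all j) turns Σ_{j≠i} x_j into 3x, so 272 = 8x and x = 34.

34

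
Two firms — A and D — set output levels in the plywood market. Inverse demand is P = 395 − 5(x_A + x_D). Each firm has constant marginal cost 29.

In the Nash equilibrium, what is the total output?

48.8

Firm A's profit: π = x_A(395 − 5(x_A + x_D)) − 29x_A.
∂π/∂x_A = 366 − 10x_A − 5x_D = 0, so x_A = 36.6 − 0.5x_D.
By symmetry x_D = x_A; substituting into the reaction function, 1.5x_A = 36.6 and x_A = 24.4.
Total output: 24.4 + 24.4 = 48.8.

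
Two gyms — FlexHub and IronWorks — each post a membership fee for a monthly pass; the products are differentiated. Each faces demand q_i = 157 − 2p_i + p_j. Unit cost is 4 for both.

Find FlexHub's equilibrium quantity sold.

FlexHub's profit: π = (p_{FlexHub} − 4)(157 − 2p_{FlexHub} + p_{IronWorks}).
∂π/∂p_{FlexHub} = 165 − 4p_{FlexHub} + p_{IronWorks} = 0 ⇒ p_{FlexHub} = 41.25 + 0.25p_{IronWorks}.
By symmetry p_{IronWorks} = p_{FlexHub}; substituting into the reaction function, 0.75p_{FlexHub} = 41.25 and p_{FlexHub} = 55.
q_{FlexHub} = 157 − 2·55 + 55 = 102.

102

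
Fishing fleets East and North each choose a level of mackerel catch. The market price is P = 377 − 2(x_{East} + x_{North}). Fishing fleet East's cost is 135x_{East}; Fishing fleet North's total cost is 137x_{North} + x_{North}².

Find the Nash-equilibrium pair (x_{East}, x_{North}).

Fishing fleet East's profit: π = x_{East}(377 − 2(x_{East} + x_{North})) − 135x_{East}.
∂π/∂x_{East} = 242 − 4x_{East} − 2x_{North} = 0, so x_{East} = 60.5 − 0.5x_{North}.
For North: ∂π/∂x_{North} = 240 − 6x_{North} − 2x_{East} = 0 ⇒ x_{North} = 40 − (1/3)x_{East}.
Substituting the second reaction function into the first: x_{East} = 60.5 − 0.5(40 − (1/3)x_{East}), which gives (5/6)x_{East} = 40.5 ⇒ x_{East} = 48.6.
Then x_{North} = 40 − (1/3)·48.6 = 23.8.

48.6, 23.8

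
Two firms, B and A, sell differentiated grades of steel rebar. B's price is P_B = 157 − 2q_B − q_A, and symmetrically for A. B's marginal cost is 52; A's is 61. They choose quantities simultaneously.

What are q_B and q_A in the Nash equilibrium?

21.6, 18.6

Firm B's profit: π = q_B(157 − 2q_B − q_A) − 52q_B.
∂π/∂q_B = 105 − 4q_B − q_A = 0 ⇒ q_B = 26.25 − 0.25q_A.
Similarly q_A = 24 − 0.25q_B.
Substituting the second reaction function into the first: q_B = 26.25 − 0.25(24 − 0.25q_B), which gives 0.9375q_B = 20.25 ⇒ q_B = 21.6.
Then q_A = 24 − 0.25·21.6 = 18.6.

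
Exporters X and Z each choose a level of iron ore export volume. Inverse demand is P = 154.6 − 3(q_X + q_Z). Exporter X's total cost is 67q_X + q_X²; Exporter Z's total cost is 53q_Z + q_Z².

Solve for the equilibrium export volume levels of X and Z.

7.2, 10

Exporter X's profit: π = q_X(154.6 − 3(q_X + q_Z)) − 67q_X − q_X².
∂π/∂q_X = 87.6 − 8q_X − 3q_Z = 0, so q_X = 10.95 − 0.375q_Z.
By the same steps for Z: q_Z = 12.7 − 0.375q_X.
Solving the two reaction functions simultaneously: (1 − (−0.375)(−0.375))q_X = 10.95 − 0.375·12.7, so (55/64)q_X = 6.1875 and q_X = 7.2.
Then q_Z = 12.7 − 0.375·7.2 = 10.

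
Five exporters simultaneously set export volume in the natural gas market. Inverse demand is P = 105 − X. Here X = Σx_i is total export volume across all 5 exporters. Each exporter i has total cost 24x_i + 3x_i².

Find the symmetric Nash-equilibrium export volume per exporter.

6.75

A representative exporter's profit is π_i = x_i(105 − X) − 24x_i − 3x_i², with X = x_i + Σ_{j≠i} x_j.
First-order condition: 81 − 8x_i − Σ_{j≠i} x_j = 0.
Imposing symmetry (x_j = x for all j) turns Σ_{j≠i} x_j into 4x, so 81 = 12x and x = 6.75.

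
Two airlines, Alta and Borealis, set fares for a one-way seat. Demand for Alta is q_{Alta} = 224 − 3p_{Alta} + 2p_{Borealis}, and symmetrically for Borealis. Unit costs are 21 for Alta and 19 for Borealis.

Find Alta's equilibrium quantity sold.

Alta's profit: π = (p_{Alta} − 21)(224 − 3p_{Alta} + 2p_{Borealis}).
∂π/∂p_{Alta} = 287 − 6p_{Alta} + 2p_{Borealis} = 0 ⇒ p_{Alta} = 287/6 + (1/3)p_{Borealis}.
Similarly p_{Borealis} = 281/6 + (1/3)p_{Alta}.
Solving the two reaction functions simultaneously: (1 − (1/3)(1/3))p_{Alta} = 287/6 + (1/3)·(281/6), so (8/9)p_{Alta} = 571/9 and p_{Alta} = 71.375.
Then p_{Borealis} = 281/6 + (1/3)·71.375 = 70.625.
q_{Alta} = 224 − 3·71.375 + 2·70.625 = 151.125.

151.125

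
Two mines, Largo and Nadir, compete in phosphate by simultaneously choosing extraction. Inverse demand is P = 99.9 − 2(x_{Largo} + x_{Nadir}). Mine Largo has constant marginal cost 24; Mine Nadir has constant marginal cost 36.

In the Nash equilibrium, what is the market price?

53.3

Mine Largo's profit: π = x_{Largo}(99.9 − 2(x_{Largo} + x_{Nadir})) − 24x_{Largo}.
∂π/∂x_{Largo} = 75.9 − 4x_{Largo} − 2x_{Nadir} = 0, so x_{Largo} = 18.975 − 0.5x_{Nadir}.
By the same steps for Nadir: x_{Nadir} = 15.975 − 0.5x_{Largo}.
Solving the two reaction functions simultaneously: (1 − (−0.5)(−0.5))x_{Largo} = 18.975 − 0.5·15.975, so 0.75x_{Largo} = 10.9875 and x_{Largo} = 14.65.
Then x_{Nadir} = 15.975 − 0.5·14.65 = 8.65.
Equilibrium price: P = 99.9 − 2·23.3 = 53.3.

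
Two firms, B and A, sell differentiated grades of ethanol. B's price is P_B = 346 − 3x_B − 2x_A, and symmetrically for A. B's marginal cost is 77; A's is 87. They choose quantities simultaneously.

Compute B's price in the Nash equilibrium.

Firm B's profit: π = x_B(346 − 3x_B − 2x_A) − 77x_B.
∂π/∂x_B = 269 − 6x_B − 2x_A = 0 ⇒ x_B = 269/6 − (1/3)x_A.
Similarly x_A = 259/6 − (1/3)x_B.
Substituting the second reaction function into the first: x_B = 269/6 − (1/3)(259/6 − (1/3)x_B), which gives (8/9)x_B = 274/9 ⇒ x_B = 34.25.
Then x_A = 259/6 − (1/3)·34.25 = 31.75.
P_B = 346 − 3·34.25 − 2·31.75 = 179.75.

179.75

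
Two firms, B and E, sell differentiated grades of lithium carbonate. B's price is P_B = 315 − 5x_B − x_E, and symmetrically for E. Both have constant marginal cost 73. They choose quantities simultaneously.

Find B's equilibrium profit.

Firm B's profit: π = x_B(315 − 5x_B − x_E) − 73x_B.
∂π/∂x_B = 242 − 10x_B − x_E = 0 ⇒ x_B = 24.2 − 0.1x_E.
Setting x_B = x_E in the reaction function: x_B = 24.2 − 0.1x_B, so x_B = 24.2 / 1.1 = 22.
P_B = 315 − 5·22 − 22 = 183.
Profit = (183 − 73)·22 = 2420.

2420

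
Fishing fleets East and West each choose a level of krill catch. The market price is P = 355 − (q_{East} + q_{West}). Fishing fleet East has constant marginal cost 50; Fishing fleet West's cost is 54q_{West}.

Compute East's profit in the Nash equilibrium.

Fishing fleet East's profit: π = q_{East}(355 − (q_{East} + q_{West})) − 50q_{East}.
∂π/∂q_{East} = 305 − 2q_{East} − q_{West} = 0, so q_{East} = 152.5 − 0.5q_{West}.
By the same steps for West: q_{West} = 150.5 − 0.5q_{East}.
Solving the two reaction functions simultaneously: (1 − (−0.5)(−0.5))q_{East} = 152.5 − 0.5·150.5, so 0.75q_{East} = 77.25 and q_{East} = 103.
Then q_{West} = 150.5 − 0.5·103 = 99.
Price P = 355 − 202 = 153.
East's profit: (153 − 50)·103 = 10609.

10609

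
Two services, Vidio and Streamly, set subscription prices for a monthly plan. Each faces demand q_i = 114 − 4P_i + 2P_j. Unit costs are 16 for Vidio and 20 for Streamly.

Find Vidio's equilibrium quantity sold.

56.8

Vidio's profit: π = (P_{Vidio} − 16)(114 − 4P_{Vidio} + 2P_{Streamly}).
∂π/∂P_{Vidio} = 178 − 8P_{Vidio} + 2P_{Streamly} = 0 ⇒ P_{Vidio} = 22.25 + 0.25P_{Streamly}.
Similarly P_{Streamly} = 24.25 + 0.25P_{Vidio}.
Solving the two reaction functions simultaneously: (1 − (0.25)(0.25))P_{Vidio} = 22.25 + 0.25·24.25, so 0.9375P_{Vidio} = 28.3125 and P_{Vidio} = 30.2.
Then P_{Streamly} = 24.25 + 0.25·30.2 = 31.8.
q_{Vidio} = 114 − 4·30.2 + 2·31.8 = 56.8.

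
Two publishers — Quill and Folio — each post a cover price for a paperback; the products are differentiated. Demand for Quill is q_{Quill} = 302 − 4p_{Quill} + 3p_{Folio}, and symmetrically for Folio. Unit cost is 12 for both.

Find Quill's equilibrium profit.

Quill's profit: π = (p_{Quill} − 12)(302 − 4p_{Quill} + 3p_{Folio}).
∂π/∂p_{Quill} = 350 − 8p_{Quill} + 3p_{Folio} = 0 ⇒ p_{Quill} = 43.75 + 0.375p_{Folio}.
By symmetry p_{Folio} = p_{Quill}; substituting into the reaction function, 0.625p_{Quill} = 43.75 and p_{Quill} = 70.
q_{Quill} = 302 − 4·70 + 3·70 = 232.
Profit = (70 − 12)·232 = 13456.

13456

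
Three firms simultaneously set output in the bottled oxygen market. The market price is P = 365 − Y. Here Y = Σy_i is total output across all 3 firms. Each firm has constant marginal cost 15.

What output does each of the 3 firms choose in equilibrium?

87.5

A representative firm's profit is π_i = y_i(365 − Y) − 15y_i, with Y = y_i + Σ_{j≠i} y_j.
First-order condition: 350 − 2y_i − Σ_{j≠i} y_j = 0.
Imposing symmetry (y_j = y for all j) turns Σ_{j≠i} y_j into 2y, so 350 = 4y and y = 87.5.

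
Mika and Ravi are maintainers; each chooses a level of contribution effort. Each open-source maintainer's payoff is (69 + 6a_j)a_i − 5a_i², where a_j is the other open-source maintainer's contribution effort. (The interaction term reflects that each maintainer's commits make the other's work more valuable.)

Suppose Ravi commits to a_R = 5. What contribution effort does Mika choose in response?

9.9

Mika's payoff is (69 + 6a_R)a_M − 5a_M².
∂π/∂a_M = 69 + 6a_R − 10a_M = 0, so a_M = 6.9 + 0.6a_R.
At a_R = 5: a_M = 6.9 + 0.6·5 = 9.9.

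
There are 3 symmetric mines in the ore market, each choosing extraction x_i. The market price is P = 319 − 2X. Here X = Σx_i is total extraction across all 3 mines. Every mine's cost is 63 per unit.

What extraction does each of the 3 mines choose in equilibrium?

A representative mine's profit is π_i = x_i(319 − 2X) − 63x_i, with X = x_i + Σ_{j≠i} x_j.
First-order condition: 256 − 4x_i − 2Σ_{j≠i} x_j = 0.
Imposing symmetry (x_j = x for all j) turns Σ_{j≠i} x_j into 2x, so 256 = 8x and x = 32.

32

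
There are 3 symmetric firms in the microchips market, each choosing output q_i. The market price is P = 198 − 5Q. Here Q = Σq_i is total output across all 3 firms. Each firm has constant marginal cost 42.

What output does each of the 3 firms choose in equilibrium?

A representative firm's profit is π_i = q_i(198 − 5Q) − 42q_i, with Q = q_i + Σ_{j≠i} q_j.
First-order condition: 156 − 10q_i − 5Σ_{j≠i} q_j = 0.
In a symmetric equilibrium every firm chooses the same q, so Σ_{j≠i} q_j = 2q. The condition becomes 156 − 20q = 0, giving q = 156/20 = 7.8.

7.8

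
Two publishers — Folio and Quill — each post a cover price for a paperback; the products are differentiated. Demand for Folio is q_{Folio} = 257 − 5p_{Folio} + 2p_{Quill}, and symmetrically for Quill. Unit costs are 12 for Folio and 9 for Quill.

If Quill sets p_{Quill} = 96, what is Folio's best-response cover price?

Folio's profit: π = (p_{Folio} − 12)(257 − 5p_{Folio} + 2p_{Quill}).
∂π/∂p_{Folio} = 317 − 10p_{Folio} + 2p_{Quill} = 0 ⇒ p_{Folio} = 31.7 + 0.2p_{Quill}.
At p_{Quill} = 96: p_{Folio} = 31.7 + 0.2·96 = 50.9.

50.9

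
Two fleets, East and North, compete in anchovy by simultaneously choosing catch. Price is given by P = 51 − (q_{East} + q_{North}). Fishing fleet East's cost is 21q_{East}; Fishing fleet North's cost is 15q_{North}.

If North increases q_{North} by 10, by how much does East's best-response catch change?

Fishing fleet East's profit: π = q_{East}(51 − (q_{East} + q_{North})) − 21q_{East}.
∂π/∂q_{East} = 30 − 2q_{East} − q_{North} = 0, so q_{East} = 15 − 0.5q_{North}.
The reaction-function slope is −0.5, so a 10-unit rise in q_{North} moves q_{East} by −0.5 × 10 = −5. East's best response falls — the actions are strategic substitutes.

-5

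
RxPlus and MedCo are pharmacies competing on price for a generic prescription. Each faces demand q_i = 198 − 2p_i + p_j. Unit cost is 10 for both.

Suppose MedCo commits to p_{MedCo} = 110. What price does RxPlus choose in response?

82

RxPlus's profit: π = (p_{RxPlus} − 10)(198 − 2p_{RxPlus} + p_{MedCo}).
∂π/∂p_{RxPlus} = 218 − 4p_{RxPlus} + p_{MedCo} = 0 ⇒ p_{RxPlus} = 54.5 + 0.25p_{MedCo}.
At p_{MedCo} = 110: p_{RxPlus} = 54.5 + 0.25·110 = 82.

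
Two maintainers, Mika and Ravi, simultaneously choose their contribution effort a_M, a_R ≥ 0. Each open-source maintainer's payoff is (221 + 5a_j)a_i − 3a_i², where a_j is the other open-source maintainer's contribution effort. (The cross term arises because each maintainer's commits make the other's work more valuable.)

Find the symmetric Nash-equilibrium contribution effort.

221

Mika's payoff is (221 + 5a_R)a_M − 3a_M².
∂π/∂a_M = 221 + 5a_R − 6a_M = 0, so a_M = 221/6 + (5/6)a_R.
By symmetry a_R = a_M; substituting into the reaction function, (1/6)a_M = 221/6 and a_M = 221.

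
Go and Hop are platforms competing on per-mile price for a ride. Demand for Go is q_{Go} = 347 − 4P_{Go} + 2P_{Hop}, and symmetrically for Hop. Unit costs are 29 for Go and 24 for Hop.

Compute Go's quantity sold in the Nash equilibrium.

190

Go's profit: π = (P_{Go} − 29)(347 − 4P_{Go} + 2P_{Hop}).
∂π/∂P_{Go} = 463 − 8P_{Go} + 2P_{Hop} = 0 ⇒ P_{Go} = 57.875 + 0.25P_{Hop}.
Similarly P_{Hop} = 55.375 + 0.25P_{Go}.
Plugging P_{Hop} into Go's best response: P_{Go} = 57.875 + 0.25(55.375 + 0.25P_{Go}) ⇒ 0.9375P_{Go} = 2295/32, so P_{Go} = 76.5.
Then P_{Hop} = 55.375 + 0.25·76.5 = 74.5.
q_{Go} = 347 − 4·76.5 + 2·74.5 = 190.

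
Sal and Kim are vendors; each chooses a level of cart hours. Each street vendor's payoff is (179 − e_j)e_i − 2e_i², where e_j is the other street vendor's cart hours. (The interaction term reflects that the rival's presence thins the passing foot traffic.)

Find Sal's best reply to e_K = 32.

Sal's payoff is (179 − e_K)e_S − 2e_S².
∂π/∂e_S = 179 − e_K − 4e_S = 0, so e_S = 44.75 − 0.25e_K.
At e_K = 32: e_S = 44.75 − 0.25·32 = 36.75.

36.75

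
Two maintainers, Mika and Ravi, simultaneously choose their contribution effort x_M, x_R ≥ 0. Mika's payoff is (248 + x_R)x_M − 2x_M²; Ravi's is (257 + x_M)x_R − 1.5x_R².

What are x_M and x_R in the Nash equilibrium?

91, 116

Expanding Mika's payoff: 248x_M + x_Rx_M − 2x_M².
∂π/∂x_M = 248 + x_R − 4x_M = 0, so x_M = 62 + 0.25x_R.
Likewise for Ravi: x_R = 257/3 + (1/3)x_M.
Plugging x_R into Mika's best response: x_M = 62 + 0.25(257/3 + (1/3)x_M) ⇒ (11/12)x_M = 1001/12, so x_M = 91.
Then x_R = 257/3 + (1/3)·91 = 116.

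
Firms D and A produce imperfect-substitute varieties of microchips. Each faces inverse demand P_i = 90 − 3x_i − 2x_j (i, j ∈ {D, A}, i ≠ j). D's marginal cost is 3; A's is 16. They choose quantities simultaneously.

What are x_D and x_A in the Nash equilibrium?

Firm D's profit: π = x_D(90 − 3x_D − 2x_A) − 3x_D.
∂π/∂x_D = 87 − 6x_D − 2x_A = 0 ⇒ x_D = 14.5 − (1/3)x_A.
Similarly x_A = 37/3 − (1/3)x_D.
Plugging x_A into D's best response: x_D = 14.5 − (1/3)(37/3 − (1/3)x_D) ⇒ (8/9)x_D = 187/18, so x_D = 11.6875.
Then x_A = 37/3 − (1/3)·11.6875 = 8.4375.

11.6875, 8.4375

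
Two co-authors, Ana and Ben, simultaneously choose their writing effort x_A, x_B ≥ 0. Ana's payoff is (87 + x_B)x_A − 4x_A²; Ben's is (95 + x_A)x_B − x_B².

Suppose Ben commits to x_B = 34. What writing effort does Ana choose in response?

Expanding Ana's payoff: 87x_A + x_Bx_A − 4x_A².
∂π/∂x_A = 87 + x_B − 8x_A = 0, so x_A = 10.875 + 0.125x_B.
At x_B = 34: x_A = 10.875 + 0.125·34 = 15.125.

15.125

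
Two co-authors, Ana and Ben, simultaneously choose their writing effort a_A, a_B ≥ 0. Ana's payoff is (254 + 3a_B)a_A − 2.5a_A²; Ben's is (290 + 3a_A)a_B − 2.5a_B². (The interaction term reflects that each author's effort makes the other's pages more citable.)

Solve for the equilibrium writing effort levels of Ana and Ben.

133.75, 138.25

Expanding Ana's payoff: 254a_A + 3a_Ba_A − 2.5a_A².
∂π/∂a_A = 254 + 3a_B − 5a_A = 0, so a_A = 50.8 + 0.6a_B.
Likewise for Ben: a_B = 58 + 0.6a_A.
Substituting the second reaction function into the first: a_A = 50.8 + 0.6(58 + 0.6a_A), which gives 0.64a_A = 85.6 ⇒ a_A = 133.75.
Then a_B = 58 + 0.6·133.75 = 138.25.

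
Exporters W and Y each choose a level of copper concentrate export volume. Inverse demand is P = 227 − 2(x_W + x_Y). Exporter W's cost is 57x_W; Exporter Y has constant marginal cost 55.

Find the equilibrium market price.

113

Exporter W's profit: π = x_W(227 − 2(x_W + x_Y)) − 57x_W.
∂π/∂x_W = 170 − 4x_W − 2x_Y = 0, so x_W = 42.5 − 0.5x_Y.
By the same steps for Y: x_Y = 43 − 0.5x_W.
Substituting the second reaction function into the first: x_W = 42.5 − 0.5(43 − 0.5x_W), which gives 0.75x_W = 21 ⇒ x_W = 28.
Then x_Y = 43 − 0.5·28 = 29.
Equilibrium price: P = 227 − 2·57 = 113.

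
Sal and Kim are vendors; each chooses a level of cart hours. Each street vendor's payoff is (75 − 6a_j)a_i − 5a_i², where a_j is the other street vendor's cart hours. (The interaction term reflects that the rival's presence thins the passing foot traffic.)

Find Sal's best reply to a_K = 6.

3.9

Sal's payoff is (75 − 6a_K)a_S − 5a_S².
∂π/∂a_S = 75 − 6a_K − 10a_S = 0, so a_S = 7.5 − 0.6a_K.
At a_K = 6: a_S = 7.5 − 0.6·6 = 3.9.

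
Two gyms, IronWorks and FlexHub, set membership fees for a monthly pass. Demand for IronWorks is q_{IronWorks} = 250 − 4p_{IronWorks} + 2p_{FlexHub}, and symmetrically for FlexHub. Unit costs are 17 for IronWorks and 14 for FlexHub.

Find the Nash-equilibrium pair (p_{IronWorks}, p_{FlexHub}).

52.6, 51.4

IronWorks's profit: π = (p_{IronWorks} − 17)(250 − 4p_{IronWorks} + 2p_{FlexHub}).
∂π/∂p_{IronWorks} = 318 − 8p_{IronWorks} + 2p_{FlexHub} = 0 ⇒ p_{IronWorks} = 39.75 + 0.25p_{FlexHub}.
Similarly p_{FlexHub} = 38.25 + 0.25p_{IronWorks}.
Solving the two reaction functions simultaneously: (1 − (0.25)(0.25))p_{IronWorks} = 39.75 + 0.25·38.25, so 0.9375p_{IronWorks} = 49.3125 and p_{IronWorks} = 52.6.
Then p_{FlexHub} = 38.25 + 0.25·52.6 = 51.4.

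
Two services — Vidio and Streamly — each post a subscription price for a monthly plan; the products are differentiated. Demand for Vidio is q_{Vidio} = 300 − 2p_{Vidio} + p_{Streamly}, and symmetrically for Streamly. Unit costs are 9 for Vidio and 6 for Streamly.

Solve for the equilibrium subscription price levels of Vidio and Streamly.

Vidio's profit: π = (p_{Vidio} − 9)(300 − 2p_{Vidio} + p_{Streamly}).
∂π/∂p_{Vidio} = 318 − 4p_{Vidio} + p_{Streamly} = 0 ⇒ p_{Vidio} = 79.5 + 0.25p_{Streamly}.
Similarly p_{Streamly} = 78 + 0.25p_{Vidio}.
Substituting the second reaction function into the first: p_{Vidio} = 79.5 + 0.25(78 + 0.25p_{Vidio}), which gives 0.9375p_{Vidio} = 99 ⇒ p_{Vidio} = 105.6.
Then p_{Streamly} = 78 + 0.25·105.6 = 104.4.

105.6, 104.4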